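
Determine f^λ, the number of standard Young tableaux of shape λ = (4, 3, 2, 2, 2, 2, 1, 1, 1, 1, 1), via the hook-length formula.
# SYT of shape (4, 3, 2, 2, 2, 2, 1, 1, 1, 1, 1) = 6928350

Hook-length formula: f^λ = n! / Π hook(c), product over all cells c of the Young diagram. For λ = (4, 3, 2, 2, 2, 2, 1, 1, 1, 1, 1), n = 20 boxes. Hook lengths by row (left-to-right, top-to-bottom): [14, 8, 3, 1]; [12, 6, 1]; [10, 4]; [9, 3]; [8, 2]; [7, 1]; [5]; [4]; [3]; [2]; [1]. Product of hooks = 351151718400. So f^λ = 20! / 351151718400 = 2432902008176640000 / 351151718400 = 6928350.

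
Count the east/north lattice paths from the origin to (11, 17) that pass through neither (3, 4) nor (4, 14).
Number of paths = 14031030

Inclusion–exclusion. Total paths: C(28, 11) = 21474180. Through P₁: C(7, 3)·C(21, 8) = 7122150. Through P₂: C(18, 4)·C(10, 7) = 367200. Since P₁ is strictly southwest of P₂, a monotone path through both must visit P₁ then P₂; paths through both = C(7, 3)·C(11, 1)·C(10, 7) = 46200. Avoid both = 21474180 − 7122150 − 367200 + 46200 = 14031030.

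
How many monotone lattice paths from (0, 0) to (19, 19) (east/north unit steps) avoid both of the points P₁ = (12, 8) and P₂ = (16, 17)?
Number of paths = 20569048920

Inclusion–exclusion. Total paths: C(38, 19) = 35345263800. Through P₁: C(20, 12)·C(18, 7) = 4008869280. Through P₂: C(33, 16)·C(5, 3) = 11668031100. Since P₁ is strictly southwest of P₂, a monotone path through both must visit P₁ then P₂; paths through both = C(20, 12)·C(13, 4)·C(5, 3) = 900685500. Avoid both = 35345263800 − 4008869280 − 11668031100 + 900685500 = 20569048920.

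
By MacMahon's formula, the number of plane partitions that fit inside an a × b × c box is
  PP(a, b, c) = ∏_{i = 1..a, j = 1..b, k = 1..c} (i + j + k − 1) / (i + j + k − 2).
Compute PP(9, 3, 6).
PP(9, 3, 6) = 2530768240

Evaluate the triple product over i = 1..9, j = 1..3, k = 1..6. The factors are (2/1) · (3/2) · (4/3) · (5/4) · (6/5) · (7/6) · (3/2) · (4/3) · … (162 factors total). The numerators and denominators telescope so the product is an integer; carrying out the multiplication exactly gives PP(9, 3, 6) = 2530768240.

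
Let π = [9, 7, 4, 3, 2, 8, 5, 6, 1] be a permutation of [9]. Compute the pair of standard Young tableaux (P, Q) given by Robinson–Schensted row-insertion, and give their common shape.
P = [1, 5, 6] / [2, 8] / [3] / [4] / [7] / [9];  Q = [1, 6, 8] / [2, 7] / [3] / [4] / [5] / [9];  common shape = (3, 2, 1, 1, 1, 1)

Row-insert the values π_1, π_2, … into P one at a time, bumping the leftmost entry strictly greater than the inserted value down to the next row. The recording tableau Q records, in position (i, j), the step at which that cell was added to P.
  Insert 9 (step 1): P = [9];  Q = [1]
  Insert 7 (step 2): P = [7] / [9];  Q = [1] / [2]
  Insert 4 (step 3): P = [4] / [7] / [9];  Q = [1] / [2] / [3]
  Insert 3 (step 4): P = [3] / [4] / [7] / [9];  Q = [1] / [2] / [3] / [4]
  Insert 2 (step 5): P = [2] / [3] / [4] / [7] / [9];  Q = [1] / [2] / [3] / [4] / [5]
  Insert 8 (step 6): P = [2, 8] / [3] / [4] / [7] / [9];  Q = [1, 6] / [2] / [3] / [4] / [5]
  Insert 5 (step 7): P = [2, 5] / [3, 8] / [4] / [7] / [9];  Q = [1, 6] / [2, 7] / [3] / [4] / [5]
  Insert 6 (step 8): P = [2, 5, 6] / [3, 8] / [4] / [7] / [9];  Q = [1, 6, 8] / [2, 7] / [3] / [4] / [5]
  Insert 1 (step 9): P = [1, 5, 6] / [2, 8] / [3] / [4] / [7] / [9];  Q = [1, 6, 8] / [2, 7] / [3] / [4] / [5] / [9]
Final shape: (3, 2, 1, 1, 1, 1).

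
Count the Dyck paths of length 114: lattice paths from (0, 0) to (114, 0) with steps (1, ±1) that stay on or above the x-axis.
C_57 = 26700952856774851904245220912664

These Dyck paths are counted by the Catalan number C_n = (1/(n + 1)) · C(2n, n). For n = 57: C_57 = (1/58) · C(114, 57) = 1548655265692941410446222812934512/58 = 26700952856774851904245220912664.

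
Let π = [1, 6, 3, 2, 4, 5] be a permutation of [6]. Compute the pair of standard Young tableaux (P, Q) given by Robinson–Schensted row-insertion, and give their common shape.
P = [1, 2, 4, 5] / [3] / [6];  Q = [1, 2, 5, 6] / [3] / [4];  common shape = (4, 1, 1)

Row-insert the values π_1, π_2, … into P one at a time, bumping the leftmost entry strictly greater than the inserted value down to the next row. The recording tableau Q records, in position (i, j), the step at which that cell was added to P.
  Insert 1 (step 1): P = [1];  Q = [1]
  Insert 6 (step 2): P = [1, 6];  Q = [1, 2]
  Insert 3 (step 3): P = [1, 3] / [6];  Q = [1, 2] / [3]
  Insert 2 (step 4): P = [1, 2] / [3] / [6];  Q = [1, 2] / [3] / [4]
  Insert 4 (step 5): P = [1, 2, 4] / [3] / [6];  Q = [1, 2, 5] / [3] / [4]
  Insert 5 (step 6): P = [1, 2, 4, 5] / [3] / [6];  Q = [1, 2, 5, 6] / [3] / [4]
Final shape: (4, 1, 1).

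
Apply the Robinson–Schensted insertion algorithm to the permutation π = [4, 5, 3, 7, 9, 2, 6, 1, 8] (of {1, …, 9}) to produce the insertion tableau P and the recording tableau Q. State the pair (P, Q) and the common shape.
P = [1, 5, 6, 8] / [2, 7, 9] / [3] / [4];  Q = [1, 2, 4, 5] / [3, 7, 9] / [6] / [8];  common shape = (4, 3, 1, 1)

Row-insert the values π_1, π_2, … into P one at a time, bumping the leftmost entry strictly greater than the inserted value down to the next row. The recording tableau Q records, in position (i, j), the step at which that cell was added to P.
  Insert 4 (step 1): P = [4];  Q = [1]
  Insert 5 (step 2): P = [4, 5];  Q = [1, 2]
  Insert 3 (step 3): P = [3, 5] / [4];  Q = [1, 2] / [3]
  Insert 7 (step 4): P = [3, 5, 7] / [4];  Q = [1, 2, 4] / [3]
  Insert 9 (step 5): P = [3, 5, 7, 9] / [4];  Q = [1, 2, 4, 5] / [3]
  Insert 2 (step 6): P = [2, 5, 7, 9] / [3] / [4];  Q = [1, 2, 4, 5] / [3] / [6]
  Insert 6 (step 7): P = [2, 5, 6, 9] / [3, 7] / [4];  Q = [1, 2, 4, 5] / [3, 7] / [6]
  Insert 1 (step 8): P = [1, 5, 6, 9] / [2, 7] / [3] / [4];  Q = [1, 2, 4, 5] / [3, 7] / [6] / [8]
  Insert 8 (step 9): P = [1, 5, 6, 8] / [2, 7, 9] / [3] / [4];  Q = [1, 2, 4, 5] / [3, 7, 9] / [6] / [8]
Final shape: (4, 3, 1, 1).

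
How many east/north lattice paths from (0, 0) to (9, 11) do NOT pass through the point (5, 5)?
Number of paths = 115040

Total paths from (0, 0) to (9, 11): C(20, 9) = 167960. Paths through (5, 5): (paths (0, 0) → (5, 5)) × (paths (5, 5) → (9, 11)) = C(10, 5) · C(10, 4) = 252 · 210 = 52920. Avoidance count = 167960 − 52920 = 115040.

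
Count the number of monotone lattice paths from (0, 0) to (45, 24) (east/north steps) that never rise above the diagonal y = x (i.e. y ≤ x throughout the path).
Number of paths = 1102692227847089880

By the reflection principle (André's argument), the number of monotone paths to (45, 24) with n ≤ m that never go above y = x is C(69, 45) − C(69, 46) = 2305629203680278840 − 1202936975833188960 = 1102692227847089880.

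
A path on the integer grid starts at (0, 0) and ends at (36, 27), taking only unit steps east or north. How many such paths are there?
Number of paths = 489462003181042451

A monotone lattice path from (0, 0) to (36, 27) consists of 36 east steps and 27 north steps in some order, so it is determined by which 36 of the 63 steps are east. The count is C(63, 36) = 489462003181042451.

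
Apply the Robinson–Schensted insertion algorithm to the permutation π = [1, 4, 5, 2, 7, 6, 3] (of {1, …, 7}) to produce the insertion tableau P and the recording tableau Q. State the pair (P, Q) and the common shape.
P = [1, 2, 3, 6] / [4, 5] / [7];  Q = [1, 2, 3, 5] / [4, 6] / [7];  common shape = (4, 2, 1)

Row-insert the values π_1, π_2, … into P one at a time, bumping the leftmost entry strictly greater than the inserted value down to the next row. The recording tableau Q records, in position (i, j), the step at which that cell was added to P.
  Insert 1 (step 1): P = [1];  Q = [1]
  Insert 4 (step 2): P = [1, 4];  Q = [1, 2]
  Insert 5 (step 3): P = [1, 4, 5];  Q = [1, 2, 3]
  Insert 2 (step 4): P = [1, 2, 5] / [4];  Q = [1, 2, 3] / [4]
  Insert 7 (step 5): P = [1, 2, 5, 7] / [4];  Q = [1, 2, 3, 5] / [4]
  Insert 6 (step 6): P = [1, 2, 5, 6] / [4, 7];  Q = [1, 2, 3, 5] / [4, 6]
  Insert 3 (step 7): P = [1, 2, 3, 6] / [4, 5] / [7];  Q = [1, 2, 3, 5] / [4, 6] / [7]
Final shape: (4, 2, 1).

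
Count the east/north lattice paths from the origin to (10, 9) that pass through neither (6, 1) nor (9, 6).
Number of paths = 70461

Inclusion–exclusion. Total paths: C(19, 10) = 92378. Through P₁: C(7, 6)·C(12, 4) = 3465. Through P₂: C(15, 9)·C(4, 1) = 20020. Since P₁ is strictly southwest of P₂, a monotone path through both must visit P₁ then P₂; paths through both = C(7, 6)·C(8, 3)·C(4, 1) = 1568. Avoid both = 92378 − 3465 − 20020 + 1568 = 70461.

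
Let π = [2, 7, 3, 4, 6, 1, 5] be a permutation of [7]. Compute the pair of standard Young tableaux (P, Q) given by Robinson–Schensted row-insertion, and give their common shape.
P = [1, 3, 4, 5] / [2, 6] / [7];  Q = [1, 2, 4, 5] / [3, 7] / [6];  common shape = (4, 2, 1)

Row-insert the values π_1, π_2, … into P one at a time, bumping the leftmost entry strictly greater than the inserted value down to the next row. The recording tableau Q records, in position (i, j), the step at which that cell was added to P.
  Insert 2 (step 1): P = [2];  Q = [1]
  Insert 7 (step 2): P = [2, 7];  Q = [1, 2]
  Insert 3 (step 3): P = [2, 3] / [7];  Q = [1, 2] / [3]
  Insert 4 (step 4): P = [2, 3, 4] / [7];  Q = [1, 2, 4] / [3]
  Insert 6 (step 5): P = [2, 3, 4, 6] / [7];  Q = [1, 2, 4, 5] / [3]
  Insert 1 (step 6): P = [1, 3, 4, 6] / [2] / [7];  Q = [1, 2, 4, 5] / [3] / [6]
  Insert 5 (step 7): P = [1, 3, 4, 5] / [2, 6] / [7];  Q = [1, 2, 4, 5] / [3, 7] / [6]
Final shape: (4, 2, 1).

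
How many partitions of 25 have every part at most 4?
p(25, parts ≤ 4) = 185

Use the recurrence p(n, m) = p(n, m−1) + p(n−m, m): either the largest part is < m (count p(n, m−1)) or the largest part is exactly m (remove one copy of m, count p(n−m, m)). With p(0, ·) = 1 this gives p(25, parts ≤ 4) = 185. (By conjugating Young diagrams, this also counts partitions of 25 into at most 4 parts.)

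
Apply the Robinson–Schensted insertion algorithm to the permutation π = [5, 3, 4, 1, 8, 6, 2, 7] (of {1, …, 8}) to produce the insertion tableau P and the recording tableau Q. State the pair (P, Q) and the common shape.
P = [1, 2, 6, 7] / [3, 4] / [5, 8];  Q = [1, 3, 5, 8] / [2, 6] / [4, 7];  common shape = (4, 2, 2)

Row-insert the values π_1, π_2, … into P one at a time, bumping the leftmost entry strictly greater than the inserted value down to the next row. The recording tableau Q records, in position (i, j), the step at which that cell was added to P.
  Insert 5 (step 1): P = [5];  Q = [1]
  Insert 3 (step 2): P = [3] / [5];  Q = [1] / [2]
  Insert 4 (step 3): P = [3, 4] / [5];  Q = [1, 3] / [2]
  Insert 1 (step 4): P = [1, 4] / [3] / [5];  Q = [1, 3] / [2] / [4]
  Insert 8 (step 5): P = [1, 4, 8] / [3] / [5];  Q = [1, 3, 5] / [2] / [4]
  Insert 6 (step 6): P = [1, 4, 6] / [3, 8] / [5];  Q = [1, 3, 5] / [2, 6] / [4]
  Insert 2 (step 7): P = [1, 2, 6] / [3, 4] / [5, 8];  Q = [1, 3, 5] / [2, 6] / [4, 7]
  Insert 7 (step 8): P = [1, 2, 6, 7] / [3, 4] / [5, 8];  Q = [1, 3, 5, 8] / [2, 6] / [4, 7]
Final shape: (4, 2, 2).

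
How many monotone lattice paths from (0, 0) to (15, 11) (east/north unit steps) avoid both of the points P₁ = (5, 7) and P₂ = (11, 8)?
Number of paths = 4482038

Inclusion–exclusion. Total paths: C(26, 15) = 7726160. Through P₁: C(12, 5)·C(14, 10) = 792792. Through P₂: C(19, 11)·C(7, 4) = 2645370. Since P₁ is strictly southwest of P₂, a monotone path through both must visit P₁ then P₂; paths through both = C(12, 5)·C(7, 6)·C(7, 4) = 194040. Avoid both = 7726160 − 792792 − 2645370 + 194040 = 4482038.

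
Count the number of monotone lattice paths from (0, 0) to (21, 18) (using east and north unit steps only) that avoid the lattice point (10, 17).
Number of paths = 62257908570

Total paths from (0, 0) to (21, 18): C(39, 21) = 62359143990. Paths through (10, 17): (paths (0, 0) → (10, 17)) × (paths (10, 17) → (21, 18)) = C(27, 10) · C(12, 11) = 8436285 · 12 = 101235420. Avoidance count = 62359143990 − 101235420 = 62257908570.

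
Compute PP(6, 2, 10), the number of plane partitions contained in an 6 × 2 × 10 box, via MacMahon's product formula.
PP(6, 2, 10) = 14158144

Evaluate the triple product over i = 1..6, j = 1..2, k = 1..10. The factors are (2/1) · (3/2) · (4/3) · (5/4) · (6/5) · (7/6) · (8/7) · (9/8) · … (120 factors total). The numerators and denominators telescope so the product is an integer; carrying out the multiplication exactly gives PP(6, 2, 10) = 14158144.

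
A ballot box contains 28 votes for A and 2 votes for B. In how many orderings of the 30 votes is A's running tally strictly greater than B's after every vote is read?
Strict-lead orderings = 377

Total orderings of the 30 votes with 28 for A: C(30, 28) = 435. By the Bertrand ballot formula (Cycle Lemma / reflection principle), the number of orderings in which A is strictly ahead of B throughout is (p − q)/(p + q) · C(p + q, p) = (28 − 2)/(28 + 2) · 435 = 377.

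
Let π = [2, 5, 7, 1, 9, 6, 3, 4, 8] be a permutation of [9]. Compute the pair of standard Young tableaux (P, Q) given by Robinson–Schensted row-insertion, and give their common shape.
P = [1, 3, 4, 8] / [2, 5, 6, 9] / [7];  Q = [1, 2, 3, 5] / [4, 6, 8, 9] / [7];  common shape = (4, 4, 1)

Row-insert the values π_1, π_2, … into P one at a time, bumping the leftmost entry strictly greater than the inserted value down to the next row. The recording tableau Q records, in position (i, j), the step at which that cell was added to P.
  Insert 2 (step 1): P = [2];  Q = [1]
  Insert 5 (step 2): P = [2, 5];  Q = [1, 2]
  Insert 7 (step 3): P = [2, 5, 7];  Q = [1, 2, 3]
  Insert 1 (step 4): P = [1, 5, 7] / [2];  Q = [1, 2, 3] / [4]
  Insert 9 (step 5): P = [1, 5, 7, 9] / [2];  Q = [1, 2, 3, 5] / [4]
  Insert 6 (step 6): P = [1, 5, 6, 9] / [2, 7];  Q = [1, 2, 3, 5] / [4, 6]
  Insert 3 (step 7): P = [1, 3, 6, 9] / [2, 5] / [7];  Q = [1, 2, 3, 5] / [4, 6] / [7]
  Insert 4 (step 8): P = [1, 3, 4, 9] / [2, 5, 6] / [7];  Q = [1, 2, 3, 5] / [4, 6, 8] / [7]
  Insert 8 (step 9): P = [1, 3, 4, 8] / [2, 5, 6, 9] / [7];  Q = [1, 2, 3, 5] / [4, 6, 8, 9] / [7]
Final shape: (4, 4, 1).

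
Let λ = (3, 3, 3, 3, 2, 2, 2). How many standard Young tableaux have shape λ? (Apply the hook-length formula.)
# SYT of shape (3, 3, 3, 3, 2, 2, 2) = 364650

Hook-length formula: f^λ = n! / Π hook(c), product over all cells c of the Young diagram. For λ = (3, 3, 3, 3, 2, 2, 2), n = 18 boxes. Hook lengths by row (left-to-right, top-to-bottom): [9, 8, 4]; [8, 7, 3]; [7, 6, 2]; [6, 5, 1]; [4, 3]; [3, 2]; [2, 1]. Product of hooks = 17557585920. So f^λ = 18! / 17557585920 = 6402373705728000 / 17557585920 = 364650.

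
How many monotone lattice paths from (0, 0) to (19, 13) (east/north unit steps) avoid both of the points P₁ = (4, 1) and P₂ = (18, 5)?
Number of paths = 260289159

Inclusion–exclusion. Total paths: C(32, 19) = 347373600. Through P₁: C(5, 4)·C(27, 15) = 86919300. Through P₂: C(23, 18)·C(9, 1) = 302841. Since P₁ is strictly southwest of P₂, a monotone path through both must visit P₁ then P₂; paths through both = C(5, 4)·C(18, 14)·C(9, 1) = 137700. Avoid both = 347373600 − 86919300 − 302841 + 137700 = 260289159.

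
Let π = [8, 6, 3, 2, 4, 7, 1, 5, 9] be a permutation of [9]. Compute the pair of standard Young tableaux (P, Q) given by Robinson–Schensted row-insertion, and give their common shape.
P = [1, 4, 5, 9] / [2, 7] / [3] / [6] / [8];  Q = [1, 5, 6, 9] / [2, 8] / [3] / [4] / [7];  common shape = (4, 2, 1, 1, 1)

Row-insert the values π_1, π_2, … into P one at a time, bumping the leftmost entry strictly greater than the inserted value down to the next row. The recording tableau Q records, in position (i, j), the step at which that cell was added to P.
  Insert 8 (step 1): P = [8];  Q = [1]
  Insert 6 (step 2): P = [6] / [8];  Q = [1] / [2]
  Insert 3 (step 3): P = [3] / [6] / [8];  Q = [1] / [2] / [3]
  Insert 2 (step 4): P = [2] / [3] / [6] / [8];  Q = [1] / [2] / [3] / [4]
  Insert 4 (step 5): P = [2, 4] / [3] / [6] / [8];  Q = [1, 5] / [2] / [3] / [4]
  Insert 7 (step 6): P = [2, 4, 7] / [3] / [6] / [8];  Q = [1, 5, 6] / [2] / [3] / [4]
  Insert 1 (step 7): P = [1, 4, 7] / [2] / [3] / [6] / [8];  Q = [1, 5, 6] / [2] / [3] / [4] / [7]
  Insert 5 (step 8): P = [1, 4, 5] / [2, 7] / [3] / [6] / [8];  Q = [1, 5, 6] / [2, 8] / [3] / [4] / [7]
  Insert 9 (step 9): P = [1, 4, 5, 9] / [2, 7] / [3] / [6] / [8];  Q = [1, 5, 6, 9] / [2, 8] / [3] / [4] / [7]
Final shape: (4, 2, 1, 1, 1).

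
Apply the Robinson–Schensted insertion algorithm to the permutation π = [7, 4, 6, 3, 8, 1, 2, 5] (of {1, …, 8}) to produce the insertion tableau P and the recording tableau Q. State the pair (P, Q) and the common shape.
P = [1, 2, 5] / [3, 6, 8] / [4] / [7];  Q = [1, 3, 5] / [2, 7, 8] / [4] / [6];  common shape = (3, 3, 1, 1)

Row-insert the values π_1, π_2, … into P one at a time, bumping the leftmost entry strictly greater than the inserted value down to the next row. The recording tableau Q records, in position (i, j), the step at which that cell was added to P.
  Insert 7 (step 1): P = [7];  Q = [1]
  Insert 4 (step 2): P = [4] / [7];  Q = [1] / [2]
  Insert 6 (step 3): P = [4, 6] / [7];  Q = [1, 3] / [2]
  Insert 3 (step 4): P = [3, 6] / [4] / [7];  Q = [1, 3] / [2] / [4]
  Insert 8 (step 5): P = [3, 6, 8] / [4] / [7];  Q = [1, 3, 5] / [2] / [4]
  Insert 1 (step 6): P = [1, 6, 8] / [3] / [4] / [7];  Q = [1, 3, 5] / [2] / [4] / [6]
  Insert 2 (step 7): P = [1, 2, 8] / [3, 6] / [4] / [7];  Q = [1, 3, 5] / [2, 7] / [4] / [6]
  Insert 5 (step 8): P = [1, 2, 5] / [3, 6, 8] / [4] / [7];  Q = [1, 3, 5] / [2, 7, 8] / [4] / [6]
Final shape: (3, 3, 1, 1).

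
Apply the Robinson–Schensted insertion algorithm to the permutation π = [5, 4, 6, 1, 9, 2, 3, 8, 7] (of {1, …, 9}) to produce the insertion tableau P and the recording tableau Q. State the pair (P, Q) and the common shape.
P = [1, 2, 3, 7] / [4, 6, 8] / [5, 9];  Q = [1, 3, 5, 8] / [2, 6, 7] / [4, 9];  common shape = (4, 3, 2)

Row-insert the values π_1, π_2, … into P one at a time, bumping the leftmost entry strictly greater than the inserted value down to the next row. The recording tableau Q records, in position (i, j), the step at which that cell was added to P.
  Insert 5 (step 1): P = [5];  Q = [1]
  Insert 4 (step 2): P = [4] / [5];  Q = [1] / [2]
  Insert 6 (step 3): P = [4, 6] / [5];  Q = [1, 3] / [2]
  Insert 1 (step 4): P = [1, 6] / [4] / [5];  Q = [1, 3] / [2] / [4]
  Insert 9 (step 5): P = [1, 6, 9] / [4] / [5];  Q = [1, 3, 5] / [2] / [4]
  Insert 2 (step 6): P = [1, 2, 9] / [4, 6] / [5];  Q = [1, 3, 5] / [2, 6] / [4]
  Insert 3 (step 7): P = [1, 2, 3] / [4, 6, 9] / [5];  Q = [1, 3, 5] / [2, 6, 7] / [4]
  Insert 8 (step 8): P = [1, 2, 3, 8] / [4, 6, 9] / [5];  Q = [1, 3, 5, 8] / [2, 6, 7] / [4]
  Insert 7 (step 9): P = [1, 2, 3, 7] / [4, 6, 8] / [5, 9];  Q = [1, 3, 5, 8] / [2, 6, 7] / [4, 9]
Final shape: (4, 3, 2).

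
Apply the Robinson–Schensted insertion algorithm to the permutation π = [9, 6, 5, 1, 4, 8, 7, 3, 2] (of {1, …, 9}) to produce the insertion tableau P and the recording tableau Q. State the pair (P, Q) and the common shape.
P = [1, 2, 7] / [3, 8] / [4] / [5] / [6] / [9];  Q = [1, 5, 6] / [2, 7] / [3] / [4] / [8] / [9];  common shape = (3, 2, 1, 1, 1, 1)

Row-insert the values π_1, π_2, … into P one at a time, bumping the leftmost entry strictly greater than the inserted value down to the next row. The recording tableau Q records, in position (i, j), the step at which that cell was added to P.
  Insert 9 (step 1): P = [9];  Q = [1]
  Insert 6 (step 2): P = [6] / [9];  Q = [1] / [2]
  Insert 5 (step 3): P = [5] / [6] / [9];  Q = [1] / [2] / [3]
  Insert 1 (step 4): P = [1] / [5] / [6] / [9];  Q = [1] / [2] / [3] / [4]
  Insert 4 (step 5): P = [1, 4] / [5] / [6] / [9];  Q = [1, 5] / [2] / [3] / [4]
  Insert 8 (step 6): P = [1, 4, 8] / [5] / [6] / [9];  Q = [1, 5, 6] / [2] / [3] / [4]
  Insert 7 (step 7): P = [1, 4, 7] / [5, 8] / [6] / [9];  Q = [1, 5, 6] / [2, 7] / [3] / [4]
  Insert 3 (step 8): P = [1, 3, 7] / [4, 8] / [5] / [6] / [9];  Q = [1, 5, 6] / [2, 7] / [3] / [4] / [8]
  Insert 2 (step 9): P = [1, 2, 7] / [3, 8] / [4] / [5] / [6] / [9];  Q = [1, 5, 6] / [2, 7] / [3] / [4] / [8] / [9]
Final shape: (3, 2, 1, 1, 1, 1).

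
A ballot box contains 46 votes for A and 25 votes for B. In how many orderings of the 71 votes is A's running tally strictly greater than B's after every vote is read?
Strict-lead orderings = 2947195590791312952

Total orderings of the 71 votes with 46 for A: C(71, 46) = 9964327949818248552. By the Bertrand ballot formula (Cycle Lemma / reflection principle), the number of orderings in which A is strictly ahead of B throughout is (p − q)/(p + q) · C(p + q, p) = (46 − 25)/(46 + 25) · 9964327949818248552 = 2947195590791312952.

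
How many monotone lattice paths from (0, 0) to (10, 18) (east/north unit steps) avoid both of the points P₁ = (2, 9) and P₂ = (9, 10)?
Number of paths = 10958618

Inclusion–exclusion. Total paths: C(28, 10) = 13123110. Through P₁: C(11, 2)·C(17, 8) = 1337050. Through P₂: C(19, 9)·C(9, 1) = 831402. Since P₁ is strictly southwest of P₂, a monotone path through both must visit P₁ then P₂; paths through both = C(11, 2)·C(8, 7)·C(9, 1) = 3960. Avoid both = 13123110 − 1337050 − 831402 + 3960 = 10958618.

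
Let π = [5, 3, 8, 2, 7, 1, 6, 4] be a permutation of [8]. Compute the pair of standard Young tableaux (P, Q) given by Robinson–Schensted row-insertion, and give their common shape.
P = [1, 4] / [2, 6] / [3, 7] / [5, 8];  Q = [1, 3] / [2, 5] / [4, 7] / [6, 8];  common shape = (2, 2, 2, 2)

Row-insert the values π_1, π_2, … into P one at a time, bumping the leftmost entry strictly greater than the inserted value down to the next row. The recording tableau Q records, in position (i, j), the step at which that cell was added to P.
  Insert 5 (step 1): P = [5];  Q = [1]
  Insert 3 (step 2): P = [3] / [5];  Q = [1] / [2]
  Insert 8 (step 3): P = [3, 8] / [5];  Q = [1, 3] / [2]
  Insert 2 (step 4): P = [2, 8] / [3] / [5];  Q = [1, 3] / [2] / [4]
  Insert 7 (step 5): P = [2, 7] / [3, 8] / [5];  Q = [1, 3] / [2, 5] / [4]
  Insert 1 (step 6): P = [1, 7] / [2, 8] / [3] / [5];  Q = [1, 3] / [2, 5] / [4] / [6]
  Insert 6 (step 7): P = [1, 6] / [2, 7] / [3, 8] / [5];  Q = [1, 3] / [2, 5] / [4, 7] / [6]
  Insert 4 (step 8): P = [1, 4] / [2, 6] / [3, 7] / [5, 8];  Q = [1, 3] / [2, 5] / [4, 7] / [6, 8]
Final shape: (2, 2, 2, 2).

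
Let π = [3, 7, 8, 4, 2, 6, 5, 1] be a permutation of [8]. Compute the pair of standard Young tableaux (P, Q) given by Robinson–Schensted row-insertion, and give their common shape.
P = [1, 4, 5] / [2, 6] / [3, 8] / [7];  Q = [1, 2, 3] / [4, 6] / [5, 7] / [8];  common shape = (3, 2, 2, 1)

Row-insert the values π_1, π_2, … into P one at a time, bumping the leftmost entry strictly greater than the inserted value down to the next row. The recording tableau Q records, in position (i, j), the step at which that cell was added to P.
  Insert 3 (step 1): P = [3];  Q = [1]
  Insert 7 (step 2): P = [3, 7];  Q = [1, 2]
  Insert 8 (step 3): P = [3, 7, 8];  Q = [1, 2, 3]
  Insert 4 (step 4): P = [3, 4, 8] / [7];  Q = [1, 2, 3] / [4]
  Insert 2 (step 5): P = [2, 4, 8] / [3] / [7];  Q = [1, 2, 3] / [4] / [5]
  Insert 6 (step 6): P = [2, 4, 6] / [3, 8] / [7];  Q = [1, 2, 3] / [4, 6] / [5]
  Insert 5 (step 7): P = [2, 4, 5] / [3, 6] / [7, 8];  Q = [1, 2, 3] / [4, 6] / [5, 7]
  Insert 1 (step 8): P = [1, 4, 5] / [2, 6] / [3, 8] / [7];  Q = [1, 2, 3] / [4, 6] / [5, 7] / [8]
Final shape: (3, 2, 2, 1).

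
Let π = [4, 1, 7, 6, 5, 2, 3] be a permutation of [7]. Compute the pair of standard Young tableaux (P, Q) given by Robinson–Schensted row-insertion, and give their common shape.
P = [1, 2, 3] / [4, 5] / [6] / [7];  Q = [1, 3, 7] / [2, 4] / [5] / [6];  common shape = (3, 2, 1, 1)

Row-insert the values π_1, π_2, … into P one at a time, bumping the leftmost entry strictly greater than the inserted value down to the next row. The recording tableau Q records, in position (i, j), the step at which that cell was added to P.
  Insert 4 (step 1): P = [4];  Q = [1]
  Insert 1 (step 2): P = [1] / [4];  Q = [1] / [2]
  Insert 7 (step 3): P = [1, 7] / [4];  Q = [1, 3] / [2]
  Insert 6 (step 4): P = [1, 6] / [4, 7];  Q = [1, 3] / [2, 4]
  Insert 5 (step 5): P = [1, 5] / [4, 6] / [7];  Q = [1, 3] / [2, 4] / [5]
  Insert 2 (step 6): P = [1, 2] / [4, 5] / [6] / [7];  Q = [1, 3] / [2, 4] / [5] / [6]
  Insert 3 (step 7): P = [1, 2, 3] / [4, 5] / [6] / [7];  Q = [1, 3, 7] / [2, 4] / [5] / [6]
Final shape: (3, 2, 1, 1).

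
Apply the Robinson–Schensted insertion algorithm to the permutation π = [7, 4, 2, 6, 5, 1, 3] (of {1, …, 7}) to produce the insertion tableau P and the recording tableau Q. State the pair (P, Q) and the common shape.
P = [1, 3] / [2, 5] / [4, 6] / [7];  Q = [1, 4] / [2, 5] / [3, 7] / [6];  common shape = (2, 2, 2, 1)

Row-insert the values π_1, π_2, … into P one at a time, bumping the leftmost entry strictly greater than the inserted value down to the next row. The recording tableau Q records, in position (i, j), the step at which that cell was added to P.
  Insert 7 (step 1): P = [7];  Q = [1]
  Insert 4 (step 2): P = [4] / [7];  Q = [1] / [2]
  Insert 2 (step 3): P = [2] / [4] / [7];  Q = [1] / [2] / [3]
  Insert 6 (step 4): P = [2, 6] / [4] / [7];  Q = [1, 4] / [2] / [3]
  Insert 5 (step 5): P = [2, 5] / [4, 6] / [7];  Q = [1, 4] / [2, 5] / [3]
  Insert 1 (step 6): P = [1, 5] / [2, 6] / [4] / [7];  Q = [1, 4] / [2, 5] / [3] / [6]
  Insert 3 (step 7): P = [1, 3] / [2, 5] / [4, 6] / [7];  Q = [1, 4] / [2, 5] / [3, 7] / [6]
Final shape: (2, 2, 2, 1).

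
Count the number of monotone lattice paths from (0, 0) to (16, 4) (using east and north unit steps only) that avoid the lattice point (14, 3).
Number of paths = 2805

Total paths from (0, 0) to (16, 4): C(20, 16) = 4845. Paths through (14, 3): (paths (0, 0) → (14, 3)) × (paths (14, 3) → (16, 4)) = C(17, 14) · C(3, 2) = 680 · 3 = 2040. Avoidance count = 4845 − 2040 = 2805.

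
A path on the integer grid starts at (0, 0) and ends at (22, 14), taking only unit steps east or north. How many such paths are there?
Number of paths = 3796297200

A monotone lattice path from (0, 0) to (22, 14) consists of 22 east steps and 14 north steps in some order, so it is determined by which 22 of the 36 steps are east. The count is C(36, 22) = 3796297200.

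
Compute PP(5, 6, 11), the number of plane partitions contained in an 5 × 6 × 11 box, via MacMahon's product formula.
PP(5, 6, 11) = 3792054662892288

Evaluate the triple product over i = 1..5, j = 1..6, k = 1..11. The factors are (2/1) · (3/2) · (4/3) · (5/4) · (6/5) · (7/6) · (8/7) · (9/8) · … (330 factors total). The numerators and denominators telescope so the product is an integer; carrying out the multiplication exactly gives PP(5, 6, 11) = 3792054662892288.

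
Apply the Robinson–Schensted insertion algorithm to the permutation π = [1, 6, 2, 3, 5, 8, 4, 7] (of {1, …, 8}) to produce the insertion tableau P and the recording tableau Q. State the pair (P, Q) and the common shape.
P = [1, 2, 3, 4, 7] / [5, 8] / [6];  Q = [1, 2, 4, 5, 6] / [3, 8] / [7];  common shape = (5, 2, 1)

Row-insert the values π_1, π_2, … into P one at a time, bumping the leftmost entry strictly greater than the inserted value down to the next row. The recording tableau Q records, in position (i, j), the step at which that cell was added to P.
  Insert 1 (step 1): P = [1];  Q = [1]
  Insert 6 (step 2): P = [1, 6];  Q = [1, 2]
  Insert 2 (step 3): P = [1, 2] / [6];  Q = [1, 2] / [3]
  Insert 3 (step 4): P = [1, 2, 3] / [6];  Q = [1, 2, 4] / [3]
  Insert 5 (step 5): P = [1, 2, 3, 5] / [6];  Q = [1, 2, 4, 5] / [3]
  Insert 8 (step 6): P = [1, 2, 3, 5, 8] / [6];  Q = [1, 2, 4, 5, 6] / [3]
  Insert 4 (step 7): P = [1, 2, 3, 4, 8] / [5] / [6];  Q = [1, 2, 4, 5, 6] / [3] / [7]
  Insert 7 (step 8): P = [1, 2, 3, 4, 7] / [5, 8] / [6];  Q = [1, 2, 4, 5, 6] / [3, 8] / [7]
Final shape: (5, 2, 1).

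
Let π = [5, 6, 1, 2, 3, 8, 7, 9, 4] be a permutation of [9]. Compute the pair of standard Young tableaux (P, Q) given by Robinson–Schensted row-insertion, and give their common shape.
P = [1, 2, 3, 4, 9] / [5, 6, 7] / [8];  Q = [1, 2, 5, 6, 8] / [3, 4, 7] / [9];  common shape = (5, 3, 1)

Row-insert the values π_1, π_2, … into P one at a time, bumping the leftmost entry strictly greater than the inserted value down to the next row. The recording tableau Q records, in position (i, j), the step at which that cell was added to P.
  Insert 5 (step 1): P = [5];  Q = [1]
  Insert 6 (step 2): P = [5, 6];  Q = [1, 2]
  Insert 1 (step 3): P = [1, 6] / [5];  Q = [1, 2] / [3]
  Insert 2 (step 4): P = [1, 2] / [5, 6];  Q = [1, 2] / [3, 4]
  Insert 3 (step 5): P = [1, 2, 3] / [5, 6];  Q = [1, 2, 5] / [3, 4]
  Insert 8 (step 6): P = [1, 2, 3, 8] / [5, 6];  Q = [1, 2, 5, 6] / [3, 4]
  Insert 7 (step 7): P = [1, 2, 3, 7] / [5, 6, 8];  Q = [1, 2, 5, 6] / [3, 4, 7]
  Insert 9 (step 8): P = [1, 2, 3, 7, 9] / [5, 6, 8];  Q = [1, 2, 5, 6, 8] / [3, 4, 7]
  Insert 4 (step 9): P = [1, 2, 3, 4, 9] / [5, 6, 7] / [8];  Q = [1, 2, 5, 6, 8] / [3, 4, 7] / [9]
Final shape: (5, 3, 1).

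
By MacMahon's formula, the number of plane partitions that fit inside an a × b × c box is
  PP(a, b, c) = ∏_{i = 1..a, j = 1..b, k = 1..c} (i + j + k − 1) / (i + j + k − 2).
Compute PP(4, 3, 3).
PP(4, 3, 3) = 4116

Evaluate the triple product over i = 1..4, j = 1..3, k = 1..3. The factors are (2/1) · (3/2) · (4/3) · (3/2) · (4/3) · (5/4) · (4/3) · (5/4) · … (36 factors total). The numerators and denominators telescope so the product is an integer; carrying out the multiplication exactly gives PP(4, 3, 3) = 4116.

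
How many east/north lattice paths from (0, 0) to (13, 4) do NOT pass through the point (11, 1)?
Number of paths = 2260

Total paths from (0, 0) to (13, 4): C(17, 13) = 2380. Paths through (11, 1): (paths (0, 0) → (11, 1)) × (paths (11, 1) → (13, 4)) = C(12, 11) · C(5, 2) = 12 · 10 = 120. Avoidance count = 2380 − 120 = 2260.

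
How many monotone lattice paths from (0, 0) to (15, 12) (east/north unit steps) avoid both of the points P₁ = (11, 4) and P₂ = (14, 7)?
Number of paths = 16174305

Inclusion–exclusion. Total paths: C(27, 15) = 17383860. Through P₁: C(15, 11)·C(12, 4) = 675675. Through P₂: C(21, 14)·C(6, 1) = 697680. Since P₁ is strictly southwest of P₂, a monotone path through both must visit P₁ then P₂; paths through both = C(15, 11)·C(6, 3)·C(6, 1) = 163800. Avoid both = 17383860 − 675675 − 697680 + 163800 = 16174305.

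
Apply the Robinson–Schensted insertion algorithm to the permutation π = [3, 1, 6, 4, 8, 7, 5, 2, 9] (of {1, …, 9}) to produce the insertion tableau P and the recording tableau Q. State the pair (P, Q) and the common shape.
P = [1, 2, 5, 9] / [3, 4, 7] / [6] / [8];  Q = [1, 3, 5, 9] / [2, 4, 6] / [7] / [8];  common shape = (4, 3, 1, 1)

Row-insert the values π_1, π_2, … into P one at a time, bumping the leftmost entry strictly greater than the inserted value down to the next row. The recording tableau Q records, in position (i, j), the step at which that cell was added to P.
  Insert 3 (step 1): P = [3];  Q = [1]
  Insert 1 (step 2): P = [1] / [3];  Q = [1] / [2]
  Insert 6 (step 3): P = [1, 6] / [3];  Q = [1, 3] / [2]
  Insert 4 (step 4): P = [1, 4] / [3, 6];  Q = [1, 3] / [2, 4]
  Insert 8 (step 5): P = [1, 4, 8] / [3, 6];  Q = [1, 3, 5] / [2, 4]
  Insert 7 (step 6): P = [1, 4, 7] / [3, 6, 8];  Q = [1, 3, 5] / [2, 4, 6]
  Insert 5 (step 7): P = [1, 4, 5] / [3, 6, 7] / [8];  Q = [1, 3, 5] / [2, 4, 6] / [7]
  Insert 2 (step 8): P = [1, 2, 5] / [3, 4, 7] / [6] / [8];  Q = [1, 3, 5] / [2, 4, 6] / [7] / [8]
  Insert 9 (step 9): P = [1, 2, 5, 9] / [3, 4, 7] / [6] / [8];  Q = [1, 3, 5, 9] / [2, 4, 6] / [7] / [8]
Final shape: (4, 3, 1, 1).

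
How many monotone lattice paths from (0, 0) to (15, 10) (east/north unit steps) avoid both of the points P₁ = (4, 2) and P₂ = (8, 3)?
Number of paths = 1826150

Inclusion–exclusion. Total paths: C(25, 15) = 3268760. Through P₁: C(6, 4)·C(19, 11) = 1133730. Through P₂: C(11, 8)·C(14, 7) = 566280. Since P₁ is strictly southwest of P₂, a monotone path through both must visit P₁ then P₂; paths through both = C(6, 4)·C(5, 4)·C(14, 7) = 257400. Avoid both = 3268760 − 1133730 − 566280 + 257400 = 1826150.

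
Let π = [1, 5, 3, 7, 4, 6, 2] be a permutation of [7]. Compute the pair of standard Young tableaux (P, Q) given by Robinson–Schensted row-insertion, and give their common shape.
P = [1, 2, 4, 6] / [3, 7] / [5];  Q = [1, 2, 4, 6] / [3, 5] / [7];  common shape = (4, 2, 1)

Row-insert the values π_1, π_2, … into P one at a time, bumping the leftmost entry strictly greater than the inserted value down to the next row. The recording tableau Q records, in position (i, j), the step at which that cell was added to P.
  Insert 1 (step 1): P = [1];  Q = [1]
  Insert 5 (step 2): P = [1, 5];  Q = [1, 2]
  Insert 3 (step 3): P = [1, 3] / [5];  Q = [1, 2] / [3]
  Insert 7 (step 4): P = [1, 3, 7] / [5];  Q = [1, 2, 4] / [3]
  Insert 4 (step 5): P = [1, 3, 4] / [5, 7];  Q = [1, 2, 4] / [3, 5]
  Insert 6 (step 6): P = [1, 3, 4, 6] / [5, 7];  Q = [1, 2, 4, 6] / [3, 5]
  Insert 2 (step 7): P = [1, 2, 4, 6] / [3, 7] / [5];  Q = [1, 2, 4, 6] / [3, 5] / [7]
Final shape: (4, 2, 1).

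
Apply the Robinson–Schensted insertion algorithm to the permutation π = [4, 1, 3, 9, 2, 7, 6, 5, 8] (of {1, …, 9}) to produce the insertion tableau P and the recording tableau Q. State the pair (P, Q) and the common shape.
P = [1, 2, 5, 8] / [3, 6] / [4, 7] / [9];  Q = [1, 3, 4, 9] / [2, 6] / [5, 7] / [8];  common shape = (4, 2, 2, 1)

Row-insert the values π_1, π_2, … into P one at a time, bumping the leftmost entry strictly greater than the inserted value down to the next row. The recording tableau Q records, in position (i, j), the step at which that cell was added to P.
  Insert 4 (step 1): P = [4];  Q = [1]
  Insert 1 (step 2): P = [1] / [4];  Q = [1] / [2]
  Insert 3 (step 3): P = [1, 3] / [4];  Q = [1, 3] / [2]
  Insert 9 (step 4): P = [1, 3, 9] / [4];  Q = [1, 3, 4] / [2]
  Insert 2 (step 5): P = [1, 2, 9] / [3] / [4];  Q = [1, 3, 4] / [2] / [5]
  Insert 7 (step 6): P = [1, 2, 7] / [3, 9] / [4];  Q = [1, 3, 4] / [2, 6] / [5]
  Insert 6 (step 7): P = [1, 2, 6] / [3, 7] / [4, 9];  Q = [1, 3, 4] / [2, 6] / [5, 7]
  Insert 5 (step 8): P = [1, 2, 5] / [3, 6] / [4, 7] / [9];  Q = [1, 3, 4] / [2, 6] / [5, 7] / [8]
  Insert 8 (step 9): P = [1, 2, 5, 8] / [3, 6] / [4, 7] / [9];  Q = [1, 3, 4, 9] / [2, 6] / [5, 7] / [8]
Final shape: (4, 2, 2, 1).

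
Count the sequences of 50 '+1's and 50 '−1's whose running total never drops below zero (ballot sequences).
C_50 = 1978261657756160653623774456

These ballot sequences are counted by the Catalan number C_n = (1/(n + 1)) · C(2n, n). For n = 50: C_50 = (1/51) · C(100, 50) = 100891344545564193334812497256/51 = 1978261657756160653623774456.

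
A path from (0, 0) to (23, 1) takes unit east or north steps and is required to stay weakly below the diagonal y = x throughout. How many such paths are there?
Number of paths = 23

By the reflection principle (André's argument), the number of monotone paths to (23, 1) with n ≤ m that never go above y = x is C(24, 23) − C(24, 24) = 24 − 1 = 23.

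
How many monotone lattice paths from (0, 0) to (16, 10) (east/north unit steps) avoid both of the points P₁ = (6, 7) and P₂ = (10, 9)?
Number of paths = 4354493

Inclusion–exclusion. Total paths: C(26, 16) = 5311735. Through P₁: C(13, 6)·C(13, 10) = 490776. Through P₂: C(19, 10)·C(7, 6) = 646646. Since P₁ is strictly southwest of P₂, a monotone path through both must visit P₁ then P₂; paths through both = C(13, 6)·C(6, 4)·C(7, 6) = 180180. Avoid both = 5311735 − 490776 − 646646 + 180180 = 4354493.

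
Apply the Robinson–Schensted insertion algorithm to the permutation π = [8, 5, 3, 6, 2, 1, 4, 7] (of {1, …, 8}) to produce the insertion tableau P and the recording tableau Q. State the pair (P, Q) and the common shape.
P = [1, 4, 7] / [2, 6] / [3] / [5] / [8];  Q = [1, 4, 8] / [2, 7] / [3] / [5] / [6];  common shape = (3, 2, 1, 1, 1)

Row-insert the values π_1, π_2, … into P one at a time, bumping the leftmost entry strictly greater than the inserted value down to the next row. The recording tableau Q records, in position (i, j), the step at which that cell was added to P.
  Insert 8 (step 1): P = [8];  Q = [1]
  Insert 5 (step 2): P = [5] / [8];  Q = [1] / [2]
  Insert 3 (step 3): P = [3] / [5] / [8];  Q = [1] / [2] / [3]
  Insert 6 (step 4): P = [3, 6] / [5] / [8];  Q = [1, 4] / [2] / [3]
  Insert 2 (step 5): P = [2, 6] / [3] / [5] / [8];  Q = [1, 4] / [2] / [3] / [5]
  Insert 1 (step 6): P = [1, 6] / [2] / [3] / [5] / [8];  Q = [1, 4] / [2] / [3] / [5] / [6]
  Insert 4 (step 7): P = [1, 4] / [2, 6] / [3] / [5] / [8];  Q = [1, 4] / [2, 7] / [3] / [5] / [6]
  Insert 7 (step 8): P = [1, 4, 7] / [2, 6] / [3] / [5] / [8];  Q = [1, 4, 8] / [2, 7] / [3] / [5] / [6]
Final shape: (3, 2, 1, 1, 1).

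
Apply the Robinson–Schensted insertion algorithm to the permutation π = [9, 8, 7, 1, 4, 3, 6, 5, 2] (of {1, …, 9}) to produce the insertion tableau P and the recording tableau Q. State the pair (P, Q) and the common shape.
P = [1, 2, 5] / [3, 6] / [4] / [7] / [8] / [9];  Q = [1, 5, 7] / [2, 8] / [3] / [4] / [6] / [9];  common shape = (3, 2, 1, 1, 1, 1)

Row-insert the values π_1, π_2, … into P one at a time, bumping the leftmost entry strictly greater than the inserted value down to the next row. The recording tableau Q records, in position (i, j), the step at which that cell was added to P.
  Insert 9 (step 1): P = [9];  Q = [1]
  Insert 8 (step 2): P = [8] / [9];  Q = [1] / [2]
  Insert 7 (step 3): P = [7] / [8] / [9];  Q = [1] / [2] / [3]
  Insert 1 (step 4): P = [1] / [7] / [8] / [9];  Q = [1] / [2] / [3] / [4]
  Insert 4 (step 5): P = [1, 4] / [7] / [8] / [9];  Q = [1, 5] / [2] / [3] / [4]
  Insert 3 (step 6): P = [1, 3] / [4] / [7] / [8] / [9];  Q = [1, 5] / [2] / [3] / [4] / [6]
  Insert 6 (step 7): P = [1, 3, 6] / [4] / [7] / [8] / [9];  Q = [1, 5, 7] / [2] / [3] / [4] / [6]
  Insert 5 (step 8): P = [1, 3, 5] / [4, 6] / [7] / [8] / [9];  Q = [1, 5, 7] / [2, 8] / [3] / [4] / [6]
  Insert 2 (step 9): P = [1, 2, 5] / [3, 6] / [4] / [7] / [8] / [9];  Q = [1, 5, 7] / [2, 8] / [3] / [4] / [6] / [9]
Final shape: (3, 2, 1, 1, 1, 1).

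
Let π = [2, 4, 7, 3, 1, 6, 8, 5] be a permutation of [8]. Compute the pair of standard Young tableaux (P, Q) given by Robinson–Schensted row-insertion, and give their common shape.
P = [1, 3, 5, 8] / [2, 6] / [4, 7];  Q = [1, 2, 3, 7] / [4, 6] / [5, 8];  common shape = (4, 2, 2)

Row-insert the values π_1, π_2, … into P one at a time, bumping the leftmost entry strictly greater than the inserted value down to the next row. The recording tableau Q records, in position (i, j), the step at which that cell was added to P.
  Insert 2 (step 1): P = [2];  Q = [1]
  Insert 4 (step 2): P = [2, 4];  Q = [1, 2]
  Insert 7 (step 3): P = [2, 4, 7];  Q = [1, 2, 3]
  Insert 3 (step 4): P = [2, 3, 7] / [4];  Q = [1, 2, 3] / [4]
  Insert 1 (step 5): P = [1, 3, 7] / [2] / [4];  Q = [1, 2, 3] / [4] / [5]
  Insert 6 (step 6): P = [1, 3, 6] / [2, 7] / [4];  Q = [1, 2, 3] / [4, 6] / [5]
  Insert 8 (step 7): P = [1, 3, 6, 8] / [2, 7] / [4];  Q = [1, 2, 3, 7] / [4, 6] / [5]
  Insert 5 (step 8): P = [1, 3, 5, 8] / [2, 6] / [4, 7];  Q = [1, 2, 3, 7] / [4, 6] / [5, 8]
Final shape: (4, 2, 2).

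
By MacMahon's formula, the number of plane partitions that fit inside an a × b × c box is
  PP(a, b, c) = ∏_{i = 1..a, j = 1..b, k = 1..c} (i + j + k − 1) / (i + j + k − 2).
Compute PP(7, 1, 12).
PP(7, 1, 12) = 50388

Evaluate the triple product over i = 1..7, j = 1..1, k = 1..12. The factors are (2/1) · (3/2) · (4/3) · (5/4) · (6/5) · (7/6) · (8/7) · (9/8) · … (84 factors total). The numerators and denominators telescope so the product is an integer; carrying out the multiplication exactly gives PP(7, 1, 12) = 50388.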